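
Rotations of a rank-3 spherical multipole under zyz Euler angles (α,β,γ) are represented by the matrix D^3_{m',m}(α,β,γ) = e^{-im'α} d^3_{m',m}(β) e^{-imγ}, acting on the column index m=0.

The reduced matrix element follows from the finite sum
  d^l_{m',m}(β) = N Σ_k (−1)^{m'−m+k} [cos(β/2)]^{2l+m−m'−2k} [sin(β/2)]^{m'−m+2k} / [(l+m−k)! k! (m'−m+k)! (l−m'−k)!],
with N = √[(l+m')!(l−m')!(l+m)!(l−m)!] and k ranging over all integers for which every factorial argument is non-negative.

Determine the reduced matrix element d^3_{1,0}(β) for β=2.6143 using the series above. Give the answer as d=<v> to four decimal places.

d=-0.5957

d^3_{1,0}(β=2.6143) via the finite sum:
c=cos(2.614300/2)=0.260603, s=sin(2.614300/2)=0.965446; N=√[24·2·6·6]=41.569219
The bounds max(0,m−m')=0 and min(l+m,l−m')=2 give 3 terms
  k=0: (−1)^1·41.5692/(12)·0.2606^5·0.9654^1 = -0.004020
  k=1: (−1)^2·41.5692/(4)·0.2606^3·0.9654^3 = +0.165513
  k=2: (−1)^3·41.5692/(12)·0.2606^1·0.9654^5 = -0.757198
d^3_{1,0}(2.6143) = -0.004020 +0.165513 -0.757198 = -0.595705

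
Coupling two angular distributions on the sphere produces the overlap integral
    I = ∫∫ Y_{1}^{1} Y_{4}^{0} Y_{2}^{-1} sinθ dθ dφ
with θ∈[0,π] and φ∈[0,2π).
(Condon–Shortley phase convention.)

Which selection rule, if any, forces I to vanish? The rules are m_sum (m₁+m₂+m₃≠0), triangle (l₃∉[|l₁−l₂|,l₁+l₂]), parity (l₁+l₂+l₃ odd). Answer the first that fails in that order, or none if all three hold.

triangle

m₁+m₂+m₃ = 1 + 0 − 1 = 0  ✓
triangle: need |l₁−l₂| ≤ l₃ ≤ l₁+l₂ = [3,5]; l₃=2 is outside  ✗
parity: l₁+l₂+l₃ = 7 is odd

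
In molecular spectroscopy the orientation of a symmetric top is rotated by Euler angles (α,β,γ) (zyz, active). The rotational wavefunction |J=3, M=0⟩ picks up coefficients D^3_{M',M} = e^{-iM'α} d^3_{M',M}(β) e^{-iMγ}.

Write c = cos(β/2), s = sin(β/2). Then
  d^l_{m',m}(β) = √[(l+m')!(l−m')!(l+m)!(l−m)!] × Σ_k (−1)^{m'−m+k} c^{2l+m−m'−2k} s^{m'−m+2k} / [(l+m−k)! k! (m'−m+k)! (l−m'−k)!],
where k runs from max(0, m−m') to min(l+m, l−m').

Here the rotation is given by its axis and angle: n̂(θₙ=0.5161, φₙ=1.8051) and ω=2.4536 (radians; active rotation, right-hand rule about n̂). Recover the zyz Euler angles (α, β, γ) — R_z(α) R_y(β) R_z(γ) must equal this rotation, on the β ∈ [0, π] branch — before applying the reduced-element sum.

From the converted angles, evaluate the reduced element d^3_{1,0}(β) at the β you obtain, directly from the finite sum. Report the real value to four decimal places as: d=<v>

Axis–angle → zyz. n̂ = (sinθₙcosφₙ, sinθₙsinφₙ, cosθₙ) = (-0.114572, +0.480008, +0.869750), ω = 2.4536.
R = I cosω + sinω [n̂]ₓ + (1−cosω) n̂n̂ᵀ gives
  R = [-0.749255, -0.649761, +0.128169; +0.454800, -0.364120, +0.812757; -0.481429, +0.667253, +0.568330]
β = atan2(√(R₁₃²+R₂₃²), R₃₃) = 0.966321; α = atan2(R₂₃, R₁₃) mod 2π = 1.414388; γ = atan2(R₃₂, −R₃₁) mod 2π = 0.945780
d^3_{1,0}(β=0.9663) via the finite sum:
Half-angle: c=0.885531, s=0.464580. N=√(24·2·6·6)=41.569219
Admissible k: 0..2 (factorial args all ≥0)
  k=0: (−1)^1·41.5692/(12)·0.8855^5·0.4646^1 = -0.876335
  k=1: (−1)^2·41.5692/(4)·0.8855^3·0.4646^3 = +0.723612
  k=2: (−1)^3·41.5692/(12)·0.8855^1·0.4646^5 = -0.066389
d^3_{1,0}(0.9663) = -0.876335 +0.723612 -0.066389 = -0.219113

d=-0.2191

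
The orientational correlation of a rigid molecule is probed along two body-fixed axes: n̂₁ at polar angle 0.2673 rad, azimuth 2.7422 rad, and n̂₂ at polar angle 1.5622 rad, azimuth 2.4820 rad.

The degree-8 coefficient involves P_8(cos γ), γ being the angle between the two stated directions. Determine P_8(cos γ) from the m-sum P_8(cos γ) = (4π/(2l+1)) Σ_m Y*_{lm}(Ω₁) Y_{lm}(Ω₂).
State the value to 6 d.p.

-0.179312

Addition theorem: P_8(cos γ) = (4π/17) Σ_m Y*_{lm}(Ω₁) Y_{lm}(Ω₂), m = −8…8:
  m=-8: Y*=-0.00001 + 0.00000j  Y=0.27561 - 0.43538j  product -0.00000 + 0.00001j
  m=-7: Y*=0.00017 + 0.00006j  Y=0.00168 + 0.01764j  product -0.00000 + 0.00000j
  m=-6: Y*=-0.00122 - 0.00112j  Y=0.25756 + 0.27381j  product -0.00001 - 0.00062j
  m=-5: Y*=0.00457 + 0.01006j  Y=-0.02070 - 0.00326j  product -0.00006 - 0.00022j
  m=-4: Y*=-0.00146 - 0.05441j  Y=-0.29574 + 0.16280j  product 0.00929 + 0.01586j
  m=-3: Y*=-0.07099 + 0.18162j  Y=0.00893 - 0.02066j  product 0.00312 + 0.00309j
  m=-2: Y*=0.33066 - 0.33963j  Y=-0.08010 - 0.31161j  product -0.13232 - 0.07583j
  m=-1: Y*=-0.58794 + 0.24816j  Y=0.01832 + 0.01420j  product -0.01429 - 0.00381j
  m=+0: Y*=0.08188 + 0.00000j  Y=0.31719 + 0.00000j  product 0.02597 + 0.00000j
  m=+1: Y*=0.58794 + 0.24816j  Y=-0.01832 + 0.01420j  product -0.01429 + 0.00381j
  m=+2: Y*=0.33066 + 0.33963j  Y=-0.08010 + 0.31161j  product -0.13232 + 0.07583j
  m=+3: Y*=0.07099 + 0.18162j  Y=-0.00893 - 0.02066j  product 0.00312 - 0.00309j
  m=+4: Y*=-0.00146 + 0.05441j  Y=-0.29574 - 0.16280j  product 0.00929 - 0.01586j
  m=+5: Y*=-0.00457 + 0.01006j  Y=0.02070 - 0.00326j  product -0.00006 + 0.00022j
  m=+6: Y*=-0.00122 + 0.00112j  Y=0.25756 - 0.27381j  product -0.00001 + 0.00062j
  m=+7: Y*=-0.00017 + 0.00006j  Y=-0.00168 + 0.01764j  product -0.00000 - 0.00000j
  m=+8: Y*=-0.00001 - 0.00000j  Y=0.27561 + 0.43538j  product -0.00000 - 0.00001j
Accumulated sum -0.24258 - 0.00000j; after 4π/(2l+1) scaling, -0.17931 - 0.00000j ⇒ P_8 = -0.179312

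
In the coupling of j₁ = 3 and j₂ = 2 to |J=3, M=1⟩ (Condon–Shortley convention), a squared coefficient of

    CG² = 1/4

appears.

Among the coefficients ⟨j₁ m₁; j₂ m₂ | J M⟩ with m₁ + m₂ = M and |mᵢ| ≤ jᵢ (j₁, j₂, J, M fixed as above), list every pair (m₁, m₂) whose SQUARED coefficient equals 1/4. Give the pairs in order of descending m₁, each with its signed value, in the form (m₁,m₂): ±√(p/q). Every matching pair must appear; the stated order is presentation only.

(2,-1): +√(1/4)

Admissible pairs with m₁+m₂ = M = 1: (-1,2), (0,1), (1,0), (2,-1), (3,-2)
  (m₁,m₂)=(3,-2): CG² = 1/6, CG = +√(1/6)
  (m₁,m₂)=(2,-1): CG² = 1/4, CG = +√(1/4)   ← matches the target
  (m₁,m₂)=(1,0): CG² = 3/20, CG = −√(3/20)
  (m₁,m₂)=(0,1): CG² = 1/30, CG = −√(1/30)
  (m₁,m₂)=(-1,2): CG² = 2/5, CG = +√(2/5)
Pairs with CG² = 1/4: (2,-1): +√(1/4)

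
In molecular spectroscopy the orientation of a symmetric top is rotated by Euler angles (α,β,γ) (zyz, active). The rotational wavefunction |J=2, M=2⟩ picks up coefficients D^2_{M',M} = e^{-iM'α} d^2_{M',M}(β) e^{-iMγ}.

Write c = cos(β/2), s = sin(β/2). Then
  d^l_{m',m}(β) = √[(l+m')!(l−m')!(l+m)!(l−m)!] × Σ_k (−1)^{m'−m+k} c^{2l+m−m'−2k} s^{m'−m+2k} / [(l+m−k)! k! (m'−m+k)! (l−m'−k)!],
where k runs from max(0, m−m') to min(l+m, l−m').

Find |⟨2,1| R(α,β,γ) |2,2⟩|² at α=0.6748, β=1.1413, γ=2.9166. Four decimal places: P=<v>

P=0.4146

First d^2_{1,2}(β=1.1413), then the phase factors e^{-i(1)α} and e^{-i(2)γ}:
With c≡cos(β/2)=0.841550 and s≡sin(β/2)=0.540179, N=[6·1·24·1]^{1/2}=12.000000
The bounds max(0,m−m')=1 and min(l+m,l−m')=1 give 1 term
  k=1: (−1)^0·12.0000/(6)·0.8416^3·0.5402^1 = +0.643884
d^2_{1,2}(1.1413) = +0.643884
|D^2_{1,2}|² = |d^2_{1,2}(β)|² = (+0.643884)² = 0.414587 (the z-rotation phases have unit modulus)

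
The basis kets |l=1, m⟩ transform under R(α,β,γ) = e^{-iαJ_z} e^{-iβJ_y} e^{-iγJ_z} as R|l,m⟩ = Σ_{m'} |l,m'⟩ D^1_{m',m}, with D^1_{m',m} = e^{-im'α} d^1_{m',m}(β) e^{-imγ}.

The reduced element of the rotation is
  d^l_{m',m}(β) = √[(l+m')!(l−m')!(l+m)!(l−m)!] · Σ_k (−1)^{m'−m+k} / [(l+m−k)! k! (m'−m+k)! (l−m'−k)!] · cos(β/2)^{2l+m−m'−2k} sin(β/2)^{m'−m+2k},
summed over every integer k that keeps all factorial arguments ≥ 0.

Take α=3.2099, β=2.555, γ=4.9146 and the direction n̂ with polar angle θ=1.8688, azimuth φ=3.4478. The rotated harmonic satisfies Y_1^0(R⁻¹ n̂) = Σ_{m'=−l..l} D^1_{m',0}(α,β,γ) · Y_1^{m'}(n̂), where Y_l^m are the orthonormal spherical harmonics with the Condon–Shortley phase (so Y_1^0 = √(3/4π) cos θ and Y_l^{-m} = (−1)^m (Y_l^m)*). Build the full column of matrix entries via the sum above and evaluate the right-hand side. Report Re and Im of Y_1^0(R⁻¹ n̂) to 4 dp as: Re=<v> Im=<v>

Need the full column D^1_{m',0} for m'=−1..1 at α=3.2099, β=2.5550, γ=4.9146.
cos(β/2)=0.289109, sin(β/2)=0.957296
d^1_{-1,0}: single k=1 term ⇒ +0.391402;  D = -0.390490-0.026715i
d^1_{0,0}: k∈[0..1] ⇒ +0.083584 -0.916416 = -0.832832;  D = -0.832832+0.000000i
d^1_{1,0}: single k=0 term ⇒ -0.391402;  D = +0.390490-0.026715i
Y_1^{m'}(θ=1.8688,φ=3.4478) and Σ D·Y over m':
  (-0.3905-0.0267i)·(-0.3149+0.0996i)  (-0.8328+0.0000i)·(-0.1435+0.0000i)  (+0.3905-0.0267i)·(+0.3149+0.0996i)
Y_1^0(R⁻¹ n̂) = +0.370730+0.000000i

Re=0.3707 Im=0.0000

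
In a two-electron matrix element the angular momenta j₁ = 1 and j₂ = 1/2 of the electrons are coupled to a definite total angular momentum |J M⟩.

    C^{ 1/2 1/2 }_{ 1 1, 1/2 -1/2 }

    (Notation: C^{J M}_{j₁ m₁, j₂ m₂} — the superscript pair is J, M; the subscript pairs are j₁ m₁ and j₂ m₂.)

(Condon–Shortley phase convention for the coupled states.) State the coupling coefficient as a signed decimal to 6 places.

√[2·1!1!0!/3! · 2!0!0!1!1!0!] = √(2/3)
  +(−1)^0/∏(0,1,0,0,1,0)! = 1  (running 1)
⟨..|..⟩ = √(2/3)·(1) = +0.816497

+0.816497  (= +√(2/3))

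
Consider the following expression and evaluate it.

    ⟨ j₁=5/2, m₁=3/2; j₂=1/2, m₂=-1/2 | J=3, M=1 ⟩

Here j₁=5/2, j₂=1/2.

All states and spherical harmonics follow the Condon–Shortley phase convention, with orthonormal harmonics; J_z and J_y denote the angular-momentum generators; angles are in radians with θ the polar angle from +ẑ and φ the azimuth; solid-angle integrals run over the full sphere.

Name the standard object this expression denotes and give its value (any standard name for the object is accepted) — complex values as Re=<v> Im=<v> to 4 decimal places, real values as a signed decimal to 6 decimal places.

Clebsch–Gordan coefficient, +√(1/3) ≈ +0.577350

This is a Clebsch–Gordan (vector-coupling) coefficient.
j₁+j₂−J=0  J+j₁−j₂=5  J−j₁+j₂=1  j₁+j₂+J+1=7
(j₁±m₁, j₂±m₂, J±M) = (4,1,0,1,4,2)
P² = 192
sum k=0..0:
  [0] +1/24 = 1/24
S = 1/24
C² = P²·S² = 1/3 ; C = +0.577350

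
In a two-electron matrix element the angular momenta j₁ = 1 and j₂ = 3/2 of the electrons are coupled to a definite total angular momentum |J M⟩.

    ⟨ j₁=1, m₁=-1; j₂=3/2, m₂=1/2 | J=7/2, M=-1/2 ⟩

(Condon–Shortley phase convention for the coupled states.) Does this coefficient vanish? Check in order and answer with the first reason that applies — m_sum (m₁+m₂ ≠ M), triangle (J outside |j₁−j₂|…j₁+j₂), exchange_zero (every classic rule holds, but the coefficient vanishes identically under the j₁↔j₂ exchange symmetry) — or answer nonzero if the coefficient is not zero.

m-sum: m₁+m₂ = -1+1/2 = -1/2, M = -1/2  ✓
triangle: need |j₁−j₂| ≤ J ≤ j₁+j₂, i.e. J ∈ [1/2, 5/2]; J = 7/2 is outside ✗ ⇒ coefficient is 0

triangle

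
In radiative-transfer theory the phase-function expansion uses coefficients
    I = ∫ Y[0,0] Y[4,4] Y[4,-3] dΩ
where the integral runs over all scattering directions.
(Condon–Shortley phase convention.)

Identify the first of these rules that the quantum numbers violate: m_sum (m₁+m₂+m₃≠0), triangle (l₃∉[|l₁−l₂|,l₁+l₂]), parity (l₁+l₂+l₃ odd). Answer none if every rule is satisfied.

azimuthal sum: 0 + 4 − 3 = 1  ✗
4 ≤ 4 ≤ 4 (triangle on l)
L = 0 + 4 + 4 = 8 (even)

m_sum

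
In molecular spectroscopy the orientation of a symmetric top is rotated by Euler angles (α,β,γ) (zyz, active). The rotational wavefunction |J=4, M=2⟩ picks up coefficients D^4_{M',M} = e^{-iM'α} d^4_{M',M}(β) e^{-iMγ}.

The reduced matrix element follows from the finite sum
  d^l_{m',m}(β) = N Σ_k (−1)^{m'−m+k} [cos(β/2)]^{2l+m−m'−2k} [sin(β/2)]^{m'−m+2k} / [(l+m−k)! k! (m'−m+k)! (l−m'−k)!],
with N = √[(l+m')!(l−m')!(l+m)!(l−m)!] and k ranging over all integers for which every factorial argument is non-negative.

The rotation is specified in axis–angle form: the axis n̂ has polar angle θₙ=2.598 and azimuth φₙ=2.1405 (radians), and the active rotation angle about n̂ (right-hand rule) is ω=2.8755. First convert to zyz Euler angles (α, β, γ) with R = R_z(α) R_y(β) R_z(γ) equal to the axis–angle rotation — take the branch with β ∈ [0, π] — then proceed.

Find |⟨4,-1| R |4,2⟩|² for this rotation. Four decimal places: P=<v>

P=0.2003

Axis–angle → zyz. n̂ = (sinθₙcosφₙ, sinθₙsinφₙ, cosθₙ) = (-0.278976, +0.435526, -0.855856), ω = 2.8755.
R = I cosω + sinω [n̂]ₓ + (1−cosω) n̂n̂ᵀ gives
  R = [-0.811889, -0.013668, +0.583651; -0.463786, -0.592116, -0.659016; +0.354597, -0.805737, +0.474394]
β = atan2(√(R₁₃²+R₂₃²), R₃₃) = 1.076521; α = atan2(R₂₃, R₁₃) mod 2π = 5.437214; γ = atan2(R₃₂, −R₃₁) mod 2π = 4.297807
Split into d^4_{-1,2}(β=1.0765) × two z-phases.
With c≡cos(β/2)=0.858602 and s≡sin(β/2)=0.512643, N=[6·120·720·2]^{1/2}=1018.233765
k: max(0,(2)−(-1))=3 … min(4+(2),4−(-1))=5
  k=3: (−1)^0·1018.2338/(72)·0.8586^5·0.5126^3 = +0.889036
  k=4: (−1)^1·1018.2338/(48)·0.8586^3·0.5126^5 = -0.475398
  k=5: (−1)^2·1018.2338/(240)·0.8586^1·0.5126^7 = +0.033895
d^4_{-1,2}(1.0765) = +0.889036 -0.475398 +0.033895 = +0.447533
|D^4_{-1,2}|² = |d^4_{-1,2}(β)|² = (+0.447533)² = 0.200286 (the z-rotation phases have unit modulus)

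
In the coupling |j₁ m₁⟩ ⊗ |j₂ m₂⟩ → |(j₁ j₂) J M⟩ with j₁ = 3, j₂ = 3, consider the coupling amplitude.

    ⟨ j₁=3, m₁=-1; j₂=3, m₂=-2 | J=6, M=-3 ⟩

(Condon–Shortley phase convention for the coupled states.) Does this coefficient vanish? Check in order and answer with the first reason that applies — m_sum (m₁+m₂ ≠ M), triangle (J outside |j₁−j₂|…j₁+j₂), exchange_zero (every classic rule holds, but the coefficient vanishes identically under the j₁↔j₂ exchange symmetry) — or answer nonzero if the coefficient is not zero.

m-sum: m₁+m₂ = -1+(-2) = -3, M = -3  ✓
triangle: |j₁−j₂| = 0 ≤ J = 6 ≤ j₁+j₂ = 6  ✓
exchange: j₁≠j₂ or m₁≠m₂ — the exchange symmetry imposes no constraint here
value check: CG = +√(9/22) = +0.639602 ≠ 0

nonzero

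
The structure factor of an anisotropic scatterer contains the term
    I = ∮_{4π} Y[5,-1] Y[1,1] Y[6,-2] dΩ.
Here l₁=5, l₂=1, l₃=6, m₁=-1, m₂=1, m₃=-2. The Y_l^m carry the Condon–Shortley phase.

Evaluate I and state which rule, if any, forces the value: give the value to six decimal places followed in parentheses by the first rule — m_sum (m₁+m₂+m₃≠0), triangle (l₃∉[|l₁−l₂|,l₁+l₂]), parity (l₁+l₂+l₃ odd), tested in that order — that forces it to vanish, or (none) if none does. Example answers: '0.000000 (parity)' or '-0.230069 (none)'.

m-sum = -1 + 1 − 2 = -2 ≠ 0 ⇒ I = 0

0.000000 (m_sum)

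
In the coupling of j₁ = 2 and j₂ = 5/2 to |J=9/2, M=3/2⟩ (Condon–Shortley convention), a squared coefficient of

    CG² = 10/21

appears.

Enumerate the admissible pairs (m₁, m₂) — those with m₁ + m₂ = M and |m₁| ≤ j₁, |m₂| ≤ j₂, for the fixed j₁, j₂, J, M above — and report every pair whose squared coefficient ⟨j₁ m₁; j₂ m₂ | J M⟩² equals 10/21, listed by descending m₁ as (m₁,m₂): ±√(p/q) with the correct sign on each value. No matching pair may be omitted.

Admissible pairs with m₁+m₂ = M = 3/2: (-1,5/2), (0,3/2), (1,1/2), (2,-1/2)
  (m₁,m₂)=(2,-1/2): CG² = 5/42, CG = +√(5/42)
  (m₁,m₂)=(1,1/2): CG² = 10/21, CG = +√(10/21)   ← matches the target
  (m₁,m₂)=(0,3/2): CG² = 5/14, CG = +√(5/14)
  (m₁,m₂)=(-1,5/2): CG² = 1/21, CG = +√(1/21)
Pairs with CG² = 10/21: (1,1/2): +√(10/21)

(1,1/2): +√(10/21)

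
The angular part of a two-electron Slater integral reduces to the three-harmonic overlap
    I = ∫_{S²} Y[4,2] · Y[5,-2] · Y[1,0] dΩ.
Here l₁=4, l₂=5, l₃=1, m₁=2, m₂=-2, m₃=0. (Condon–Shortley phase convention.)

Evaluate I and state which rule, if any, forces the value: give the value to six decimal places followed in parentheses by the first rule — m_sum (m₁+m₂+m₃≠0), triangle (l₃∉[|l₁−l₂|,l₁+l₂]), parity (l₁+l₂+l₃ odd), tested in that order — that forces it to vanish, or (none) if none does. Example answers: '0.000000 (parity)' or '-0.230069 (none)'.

m-sum 0 ✓  L=10 even ✓  1≤1≤9 ✓
Π(2lᵢ+1) = 9×11×3 = 297
triangle coeff Δ(4,5,1) = 1/495
Σ_t [4,4]: t=4:+1/576 = 1/576
(3j)²=5/99 [(4 5 1; 0 0 0)], sign=-1
Σ_t [2,2]: t=2:+1/1440 = 1/1440
(3j)²=7/165 [(4 5 1; 2 -2 0)], sign=-1
⇒ 4πI² = 7/11
I = (+1)√(7/11/(4π)) = 0.22503380
No selection rule forces the value: the integral is nonzero (none).

0.225034 (none)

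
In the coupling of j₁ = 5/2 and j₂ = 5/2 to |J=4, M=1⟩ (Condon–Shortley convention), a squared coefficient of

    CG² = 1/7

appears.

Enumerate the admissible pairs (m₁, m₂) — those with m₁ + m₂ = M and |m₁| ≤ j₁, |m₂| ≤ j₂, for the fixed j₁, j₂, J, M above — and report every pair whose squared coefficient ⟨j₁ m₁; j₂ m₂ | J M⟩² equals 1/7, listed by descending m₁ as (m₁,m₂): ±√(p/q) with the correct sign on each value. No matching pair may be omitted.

Admissible pairs with m₁+m₂ = M = 1: (-3/2,5/2), (-1/2,3/2), (1/2,1/2), (3/2,-1/2), (5/2,-3/2)
  (m₁,m₂)=(5/2,-3/2): CG² = 1/7, CG = +√(1/7)   ← matches the target
  (m₁,m₂)=(3/2,-1/2): CG² = 5/14, CG = +√(5/14)
  (m₁,m₂)=(1/2,1/2): CG² = 0/1, CG = 0
  (m₁,m₂)=(-1/2,3/2): CG² = 5/14, CG = −√(5/14)
  (m₁,m₂)=(-3/2,5/2): CG² = 1/7, CG = −√(1/7)   ← matches the target
Pairs with CG² = 1/7: (5/2,-3/2): +√(1/7); (-3/2,5/2): −√(1/7)

(5/2,-3/2): +√(1/7); (-3/2,5/2): −√(1/7)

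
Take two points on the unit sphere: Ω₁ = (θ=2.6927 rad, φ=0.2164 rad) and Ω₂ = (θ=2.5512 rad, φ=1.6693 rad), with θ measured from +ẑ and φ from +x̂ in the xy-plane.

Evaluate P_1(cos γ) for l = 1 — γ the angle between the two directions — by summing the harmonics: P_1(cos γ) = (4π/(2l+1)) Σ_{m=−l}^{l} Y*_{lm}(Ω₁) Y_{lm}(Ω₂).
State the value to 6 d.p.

Summing Y*_{l m}(θ₁,φ₁)·Y_{l m}(θ₂,φ₂) over m ∈ [−1, 1]; prefactor 4π/(2·1+1) = 4.188790:
  m=-1: Y*=0.14644 + 0.03219j  Y=-0.01891 - 0.19140j  product 0.00339 - 0.02864j
  m=+0: Y*=-0.44020 + 0.00000j  Y=-0.40589 + 0.00000j  product 0.17867 + 0.00000j
  m=+1: Y*=-0.14644 + 0.03219j  Y=0.01891 - 0.19140j  product 0.00339 + 0.02864j
Total Σ_m = 0.18546 + 0.00000j. Multiply by 4.188790: 0.77684 + 0.00000j. P_1(cos γ) = 0.776837

0.776837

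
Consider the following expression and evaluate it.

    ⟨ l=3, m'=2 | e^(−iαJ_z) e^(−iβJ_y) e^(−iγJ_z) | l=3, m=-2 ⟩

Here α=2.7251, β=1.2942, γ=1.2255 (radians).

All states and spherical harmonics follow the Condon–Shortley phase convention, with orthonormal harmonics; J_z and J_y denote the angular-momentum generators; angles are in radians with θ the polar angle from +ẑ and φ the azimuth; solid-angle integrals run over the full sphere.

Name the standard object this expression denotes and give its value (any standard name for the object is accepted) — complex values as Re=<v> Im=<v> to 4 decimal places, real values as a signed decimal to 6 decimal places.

Wigner D-matrix element, Re=-0.3687 Im=-0.0529

This is a Wigner D-matrix element — the rotation-matrix element ⟨l m'| R(α,β,γ) |l m⟩ in the angular-momentum basis.
First d^3_{2,-2}(β=1.2942), then the phase factors e^{-i(2)α} and e^{-i(-2)γ}:
c=cos(1.294200/2)=0.797835, s=sin(1.294200/2)=0.602875; N=√[120·1·1·120]=120.000000
The bounds max(0,m−m')=0 and min(l+m,l−m')=1 give 2 terms
  k=0: (−1)^4·120.0000/(24)·0.7978^2·0.6029^4 = +0.420442
  k=1: (−1)^5·120.0000/(120)·0.7978^0·0.6029^6 = -0.048014
d^3_{2,-2}(1.2942) = +0.420442 -0.048014 = +0.372429
Attach z-rotation phases: D = e^{-i(2)(2.7251)}·(+0.372429)·e^{-i(-2)(1.2255)} = -0.368659-0.052852i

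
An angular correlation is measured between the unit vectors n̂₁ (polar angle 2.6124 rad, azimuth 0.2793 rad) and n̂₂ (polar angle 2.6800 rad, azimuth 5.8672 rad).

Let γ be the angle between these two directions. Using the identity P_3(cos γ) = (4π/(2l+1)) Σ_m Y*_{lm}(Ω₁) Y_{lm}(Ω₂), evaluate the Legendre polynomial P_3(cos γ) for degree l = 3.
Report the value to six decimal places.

0.694996

Summing Y*_{l m}(θ₁,φ₁)·Y_{l m}(θ₂,φ₂) over m ∈ [−3, 3]; prefactor 4π/(2·3+1) = 1.795196:
  m=-3: Y*=(0.035914, 0.039898)  Y=(0.011694, 0.034955)  product (-0.000975, 0.001722)
  m=-2: Y*=(-0.190660, -0.119163)  Y=(-0.122228, -0.134178)  product (0.007315, 0.040148)
  m=-1: Y*=(0.427474, 0.122598)  Y=(0.396064, 0.174968)  product (0.147856, 0.123351)
  m=+0: Y*=(-0.233771, -0.000000)  Y=(-0.336863, 0.000000)  product (0.078749, 0.000000)
  m=+1: Y*=(-0.427474, 0.122598)  Y=(-0.396064, 0.174968)  product (0.147856, -0.123351)
  m=+2: Y*=(-0.190660, 0.119163)  Y=(-0.122228, 0.134178)  product (0.007315, -0.040148)
  m=+3: Y*=(-0.035914, 0.039898)  Y=(-0.011694, 0.034955)  product (-0.000975, -0.001722)
Σ over m = (0.387142, 0.000000); ×(4π/7) → (0.694996, 0.000000). Real part: 0.694996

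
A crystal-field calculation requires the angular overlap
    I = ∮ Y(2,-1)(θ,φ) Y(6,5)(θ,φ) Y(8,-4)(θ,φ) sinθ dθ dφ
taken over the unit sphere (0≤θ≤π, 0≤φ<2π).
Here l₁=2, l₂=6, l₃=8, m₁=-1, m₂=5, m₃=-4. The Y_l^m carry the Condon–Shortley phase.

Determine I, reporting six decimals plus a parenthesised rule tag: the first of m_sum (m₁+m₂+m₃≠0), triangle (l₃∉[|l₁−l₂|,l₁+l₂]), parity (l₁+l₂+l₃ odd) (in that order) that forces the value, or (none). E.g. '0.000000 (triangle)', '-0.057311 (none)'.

m-sum 0 ✓  L=16 even ✓  4≤8≤8 ✓
Π(2lᵢ+1) = 5×13×17 = 1105
triangle coeff Δ(2,6,8) = 1/30940
Σ_t [0,0]: t=0:+1/2073600 = 1/2073600
(3j)²=28/1105 [(2 6 8; 0 0 0)], sign=+1
Σ_t [0,0]: t=0:+1/239500800 = 1/239500800
(3j)²=12/7735 [(2 6 8; -1 5 -4)], sign=+1
⇒ 4πI² = 48/1105
I = (+1)√(48/1105/(4π)) = 0.05879421
No selection rule forces the value: the integral is nonzero (none).

0.058794 (none)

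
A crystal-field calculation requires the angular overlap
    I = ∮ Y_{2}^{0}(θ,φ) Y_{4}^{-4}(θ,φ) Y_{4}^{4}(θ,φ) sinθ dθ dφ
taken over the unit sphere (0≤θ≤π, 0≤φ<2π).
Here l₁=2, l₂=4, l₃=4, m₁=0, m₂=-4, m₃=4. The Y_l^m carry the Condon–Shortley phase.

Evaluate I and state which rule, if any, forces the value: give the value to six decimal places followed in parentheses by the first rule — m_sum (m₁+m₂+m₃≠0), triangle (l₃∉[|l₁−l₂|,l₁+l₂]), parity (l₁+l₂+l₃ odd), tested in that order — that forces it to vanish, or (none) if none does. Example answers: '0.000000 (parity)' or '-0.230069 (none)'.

-0.229376 (none)

m-sum 0 ✓  L=10 even ✓  2≤4≤6 ✓
Π(2lᵢ+1) = 5×9×9 = 405
triangle coeff Δ(2,4,4) = 1/13860
Σ_t [0,2]: t=0:+1/192 t=1:−1/36 t=2:+1/192 = -5/288
(3j)²=20/693 [(2 4 4; 0 0 0)], sign=-1
Σ_t [0,0]: t=0:+1/2880 = 1/2880
(3j)²=28/495 [(2 4 4; 0 -4 4)], sign=+1
⇒ 4πI² = 80/121
I = (-1)√(80/121/(4π)) = -0.22937568
No selection rule forces the value: the integral is nonzero (none).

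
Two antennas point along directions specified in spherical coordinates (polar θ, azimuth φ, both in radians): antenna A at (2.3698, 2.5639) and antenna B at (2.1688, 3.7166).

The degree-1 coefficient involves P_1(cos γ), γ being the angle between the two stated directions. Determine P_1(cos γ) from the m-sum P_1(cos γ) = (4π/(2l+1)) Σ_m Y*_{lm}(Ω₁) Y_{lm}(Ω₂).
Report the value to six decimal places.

Addition theorem: P_1(cos γ) = (4π/3) Σ_m Y*_{lm}(Ω₁) Y_{lm}(Ω₂), m = −1…1:
  term(m=-1) = +0.027935-0.062875i   from Y*(Ω₁)=-0.201854+0.131584i, Y(Ω₂)=-0.239620+0.155287i
  term(m=+0) = +0.096323+0.000000i   from Y*(Ω₁)=-0.350163-0.000000i, Y(Ω₂)=-0.275080+0.000000i
  term(m=+1) = +0.027935+0.062875i   from Y*(Ω₁)=+0.201854+0.131584i, Y(Ω₂)=+0.239620+0.155287i
Σ over m = +0.152193+0.000000i; ×(4π/3) → +0.637503+0.000000i. Real part: 0.637503

0.637503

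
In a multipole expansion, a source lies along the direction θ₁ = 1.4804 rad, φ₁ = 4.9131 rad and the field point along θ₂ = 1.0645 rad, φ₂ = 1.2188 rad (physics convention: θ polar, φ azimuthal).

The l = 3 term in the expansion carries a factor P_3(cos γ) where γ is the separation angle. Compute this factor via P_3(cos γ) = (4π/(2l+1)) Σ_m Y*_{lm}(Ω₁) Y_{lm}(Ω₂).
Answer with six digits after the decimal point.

Term-by-term m-sum for l=3 (normalisation 4π/7 = 1.795196):
  m=-3: Y*=-0.233433+0.339652i  Y=-0.242902+0.137406i  product +0.010031-0.114577i
  m=-2: Y*=-0.084232-0.035754i  Y=-0.288938-0.245348i  product +0.015566+0.030997i
  m=-1: Y*=-0.061553+0.302548i  Y=+0.017135-0.046652i  product +0.013060+0.008056i
  m=+0: Y*=-0.099691-0.000000i  Y=-0.330116+0.000000i  product +0.032910+0.000000i
  m=+1: Y*=+0.061553+0.302548i  Y=-0.017135-0.046652i  product +0.013060-0.008056i
  m=+2: Y*=-0.084232+0.035754i  Y=-0.288938+0.245348i  product +0.015566-0.030997i
  m=+3: Y*=+0.233433+0.339652i  Y=+0.242902+0.137406i  product +0.010031+0.114577i
Σ over m = +0.110222+0.000000i; ×(4π/7) → +0.197871+0.000000i. Real part: 0.197871

0.197871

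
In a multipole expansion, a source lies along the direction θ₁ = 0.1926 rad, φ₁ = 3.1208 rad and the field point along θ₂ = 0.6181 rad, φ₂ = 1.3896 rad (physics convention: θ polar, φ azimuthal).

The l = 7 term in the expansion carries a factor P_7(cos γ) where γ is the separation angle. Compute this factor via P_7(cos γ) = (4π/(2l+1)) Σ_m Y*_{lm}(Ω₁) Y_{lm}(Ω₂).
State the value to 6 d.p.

Term-by-term m-sum for l=7 (normalisation 4π/15 = 0.837758):
  [-7]  conj(Y_{7,-7})(Ω₁) = (-0.000005, 0.000001) ; Y_{7,-7}(Ω₂) = (-0.010475, 0.003268) ; Δ = (0.000000, -0.000000)
  [-6]  conj(Y_{7,-6})(Ω₁) = (0.000090, -0.000011) ; Y_{7,-6}(Ω₂) = (-0.026849, -0.051119) ; Δ = (-0.000003, -0.000004)
  [-5]  conj(Y_{7,-5})(Ω₁) = (-0.001081, 0.000113) ; Y_{7,-5}(Ω₂) = (0.144071, -0.112930) ; Δ = (-0.000143, 0.000138)
  [-4]  conj(Y_{7,-4})(Ω₁) = (0.009177, -0.000765) ; Y_{7,-4}(Ω₂) = (0.284490, 0.251936) ; Δ = (0.002803, 0.002094)
  [-3]  conj(Y_{7,-3})(Ω₁) = (-0.055856, 0.003489) ; Y_{7,-3}(Ω₂) = (-0.247731, 0.409934) ; Δ = (0.012407, -0.023761)
  [-2]  conj(Y_{7,-2})(Ω₁) = (0.234663, -0.009764) ; Y_{7,-2}(Ω₂) = (-0.201136, -0.076258) ; Δ = (-0.047944, -0.015931)
  [-1]  conj(Y_{7,-1})(Ω₁) = (-0.601575, 0.012510) ; Y_{7,-1}(Ω₂) = (-0.053381, 0.291372) ; Δ = (0.028468, -0.175950)
  [+0]  conj(Y_{7,0})(Ω₁) = (0.593972, -0.000000) ; Y_{7,0}(Ω₂) = (-0.322572, 0.000000) ; Δ = (-0.191599, 0.000000)
  [+1]  conj(Y_{7,1})(Ω₁) = (0.601575, 0.012510) ; Y_{7,1}(Ω₂) = (0.053381, 0.291372) ; Δ = (0.028468, 0.175950)
  [+2]  conj(Y_{7,2})(Ω₁) = (0.234663, 0.009764) ; Y_{7,2}(Ω₂) = (-0.201136, 0.076258) ; Δ = (-0.047944, 0.015931)
  [+3]  conj(Y_{7,3})(Ω₁) = (0.055856, 0.003489) ; Y_{7,3}(Ω₂) = (0.247731, 0.409934) ; Δ = (0.012407, 0.023761)
  [+4]  conj(Y_{7,4})(Ω₁) = (0.009177, 0.000765) ; Y_{7,4}(Ω₂) = (0.284490, -0.251936) ; Δ = (0.002803, -0.002094)
  [+5]  conj(Y_{7,5})(Ω₁) = (0.001081, 0.000113) ; Y_{7,5}(Ω₂) = (-0.144071, -0.112930) ; Δ = (-0.000143, -0.000138)
  [+6]  conj(Y_{7,6})(Ω₁) = (0.000090, 0.000011) ; Y_{7,6}(Ω₂) = (-0.026849, 0.051119) ; Δ = (-0.000003, 0.000004)
  [+7]  conj(Y_{7,7})(Ω₁) = (0.000005, 0.000001) ; Y_{7,7}(Ω₂) = (0.010475, 0.003268) ; Δ = (0.000000, 0.000000)
Σ over m = (-0.200422, -0.000000); ×(4π/15) → (-0.167905, -0.000000). Real part: -0.167905

-0.167905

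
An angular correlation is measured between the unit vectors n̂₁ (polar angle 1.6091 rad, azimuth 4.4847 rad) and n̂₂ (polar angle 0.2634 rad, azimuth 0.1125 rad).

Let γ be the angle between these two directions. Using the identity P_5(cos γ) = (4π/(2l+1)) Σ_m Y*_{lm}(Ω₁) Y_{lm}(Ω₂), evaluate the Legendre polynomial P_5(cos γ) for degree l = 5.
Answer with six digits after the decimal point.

-0.215729

Addition theorem: P_5(cos γ) = (4π/11) Σ_m Y*_{lm}(Ω₁) Y_{lm}(Ω₂), m = −5…5:
  m=-5: (-0.419881, -0.193762) × (0.000470, -0.000296) = (-0.000255, 0.000033)  (running Σ = (-0.000255, 0.000033))
  m=-4: (-0.034361, 0.044270) × (0.005864, -0.002833) = (-0.000076, 0.000357)  (running Σ = (-0.000331, 0.000390))
  m=-3: (-0.214995, -0.264204) × (0.042577, -0.014941) = (-0.013101, -0.008037)  (running Σ = (-0.013432, -0.007646))
  m=-2: (-0.057945, 0.028376) × (0.194269, -0.044463) = (-0.009995, 0.008089)  (running Σ = (-0.023427, 0.000443))
  m=-1: (-0.070763, -0.305400) × (0.513617, -0.058027) = (-0.054067, -0.152752)  (running Σ = (-0.077494, -0.152309))
  m=0: (-0.066719, -0.000000) × (0.507367, 0.000000) = (-0.033851, -0.000000)  (running Σ = (-0.111345, -0.152309))
  m=1: (0.070763, -0.305400) × (-0.513617, -0.058027) = (-0.054067, 0.152752)  (running Σ = (-0.165411, 0.000443))
  m=2: (-0.057945, -0.028376) × (0.194269, 0.044463) = (-0.009995, -0.008089)  (running Σ = (-0.175407, -0.007646))
  m=3: (0.214995, -0.264204) × (-0.042577, -0.014941) = (-0.013101, 0.008037)  (running Σ = (-0.188508, 0.000390))
  m=4: (-0.034361, -0.044270) × (0.005864, 0.002833) = (-0.000076, -0.000357)  (running Σ = (-0.188584, 0.000033))
  m=5: (0.419881, -0.193762) × (-0.000470, -0.000296) = (-0.000255, -0.000033)  (running Σ = (-0.188839, 0.000000))
Total Σ_m = (-0.188839, 0.000000). Multiply by 1.142397: (-0.215729, 0.000000). P_5(cos γ) = -0.215729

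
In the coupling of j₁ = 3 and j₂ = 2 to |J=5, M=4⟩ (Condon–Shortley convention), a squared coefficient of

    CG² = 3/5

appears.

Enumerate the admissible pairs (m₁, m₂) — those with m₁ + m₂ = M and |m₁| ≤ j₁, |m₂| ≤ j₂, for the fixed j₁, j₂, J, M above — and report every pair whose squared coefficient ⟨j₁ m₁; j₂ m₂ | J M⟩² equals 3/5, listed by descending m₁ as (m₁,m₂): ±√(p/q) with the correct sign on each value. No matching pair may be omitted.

Admissible pairs with m₁+m₂ = M = 4: (2,2), (3,1)
  (m₁,m₂)=(3,1): CG² = 2/5, CG = +√(2/5)
  (m₁,m₂)=(2,2): CG² = 3/5, CG = +√(3/5)   ← matches the target
Pairs with CG² = 3/5: (2,2): +√(3/5)

(2,2): +√(3/5)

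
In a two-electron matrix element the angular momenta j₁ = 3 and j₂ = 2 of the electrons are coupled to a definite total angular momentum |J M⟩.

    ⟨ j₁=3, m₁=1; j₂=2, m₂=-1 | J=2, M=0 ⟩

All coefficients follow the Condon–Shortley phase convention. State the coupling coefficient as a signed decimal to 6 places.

√[5·3!3!1!/8! · 4!2!1!3!2!2!] = √(36/7)
  +(−1)^0/∏(0,3,2,1,1,0)! = 1/12  (running 1/12)
  +(−1)^1/∏(1,2,1,0,2,1)! = -1/4  (running -1/6)
⟨..|..⟩ = √(36/7)·(-1/6) = -0.377964

-0.377964  (= −√(1/7))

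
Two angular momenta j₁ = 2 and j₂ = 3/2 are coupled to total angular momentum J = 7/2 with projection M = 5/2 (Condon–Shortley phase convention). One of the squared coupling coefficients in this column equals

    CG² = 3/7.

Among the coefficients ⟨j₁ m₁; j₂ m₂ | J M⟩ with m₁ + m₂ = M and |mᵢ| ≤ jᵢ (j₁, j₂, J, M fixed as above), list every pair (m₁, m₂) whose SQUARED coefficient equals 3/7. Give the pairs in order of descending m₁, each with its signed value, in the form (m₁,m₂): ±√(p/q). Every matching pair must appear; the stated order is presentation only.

(2,1/2): +√(3/7)

Admissible pairs with m₁+m₂ = M = 5/2: (1,3/2), (2,1/2)
  (m₁,m₂)=(2,1/2): CG² = 3/7, CG = +√(3/7)   ← matches the target
  (m₁,m₂)=(1,3/2): CG² = 4/7, CG = +√(4/7)
Pairs with CG² = 3/7: (2,1/2): +√(3/7)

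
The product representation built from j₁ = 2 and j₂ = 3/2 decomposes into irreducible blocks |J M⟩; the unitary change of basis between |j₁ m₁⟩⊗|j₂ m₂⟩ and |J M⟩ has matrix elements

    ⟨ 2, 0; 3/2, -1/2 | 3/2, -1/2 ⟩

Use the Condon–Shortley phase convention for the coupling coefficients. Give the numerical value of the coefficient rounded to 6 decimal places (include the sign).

−√(1/5) = -0.447214

triangle: 2!*2!*1!/6! = 4/720
(j±m)!: 2!*2!*1!*2!*1!*2! = 16
prefactor² = (2J+1)*Δ*N² = 16/45
  k=0: +1/(0!*2!*2!*1!*0!*0!) = 1/4
  k=1: −1/(1!*1!*1!*0!*1!*1!) = -1
Σ = -3/4  ⇒  CG² = 16/45*(-3/4)² = 1/5
CG = −√(1/5) = -0.447214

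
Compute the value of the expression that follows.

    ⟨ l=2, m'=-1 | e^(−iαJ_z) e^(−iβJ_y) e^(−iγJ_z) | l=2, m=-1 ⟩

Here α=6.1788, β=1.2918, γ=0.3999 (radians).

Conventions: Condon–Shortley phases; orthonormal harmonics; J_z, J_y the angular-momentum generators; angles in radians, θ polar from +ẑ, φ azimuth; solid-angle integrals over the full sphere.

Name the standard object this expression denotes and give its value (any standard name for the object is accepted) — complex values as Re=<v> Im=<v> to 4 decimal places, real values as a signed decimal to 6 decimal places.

Wigner D-matrix element, Re=-0.2740 Im=-0.0834

This is a Wigner D-matrix element — the rotation-matrix element ⟨l m'| R(α,β,γ) |l m⟩ in the angular-momentum basis.
Split into d^2_{-1,-1}(β=1.2918) × two z-phases.
Half-angle: c=0.798558, s=0.601917. N=√(1·6·1·6)=6.000000
k: max(0,(-1)−(-1))=0 … min(2+(-1),2−(-1))=1
  k=0: (−1)^0·6.0000/(6)·0.7986^4·0.6019^0 = +0.406656
  k=1: (−1)^1·6.0000/(2)·0.7986^2·0.6019^2 = -0.693120
d^2_{-1,-1}(1.2918) = +0.406656 -0.693120 = -0.286464
Attach z-rotation phases: D = e^{-i(-1)(6.1788)}·(-0.286464)·e^{-i(-1)(0.3999)} = -0.274047-0.083428i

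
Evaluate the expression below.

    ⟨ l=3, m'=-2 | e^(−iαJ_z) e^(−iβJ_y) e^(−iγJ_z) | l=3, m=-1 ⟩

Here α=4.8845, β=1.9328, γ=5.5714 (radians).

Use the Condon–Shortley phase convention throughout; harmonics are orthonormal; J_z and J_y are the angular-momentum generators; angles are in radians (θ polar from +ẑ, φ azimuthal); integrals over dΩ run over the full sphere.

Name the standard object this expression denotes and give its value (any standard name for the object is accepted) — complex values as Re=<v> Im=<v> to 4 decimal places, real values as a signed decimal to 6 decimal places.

This is a Wigner D-matrix element — the rotation-matrix element ⟨l m'| R(α,β,γ) |l m⟩ in the angular-momentum basis.
First d^3_{-2,-1}(β=1.9328), then the phase factors e^{-i(-2)α} and e^{-i(-1)γ}:
With c≡cos(β/2)=0.568265 and s≡sin(β/2)=0.822845, N=[1·120·2·24]^{1/2}=75.894664
k: max(0,(-1)−(-2))=1 … min(3+(-1),3−(-2))=2
  k=1: (−1)^0·75.8947/(24)·0.5683^5·0.8228^1 = +0.154196
  k=2: (−1)^1·75.8947/(12)·0.5683^3·0.8228^3 = -0.646604
d^3_{-2,-1}(1.9328) = +0.154196 -0.646604 = -0.492407
Phases: e^{-i·(-2)·4.8845}=-0.941338-0.337464i, e^{-i·(-1)·5.5714}=+0.757197-0.653187i ⇒ D=+0.459517-0.176943i

Wigner D-matrix element, Re=0.4595 Im=-0.1769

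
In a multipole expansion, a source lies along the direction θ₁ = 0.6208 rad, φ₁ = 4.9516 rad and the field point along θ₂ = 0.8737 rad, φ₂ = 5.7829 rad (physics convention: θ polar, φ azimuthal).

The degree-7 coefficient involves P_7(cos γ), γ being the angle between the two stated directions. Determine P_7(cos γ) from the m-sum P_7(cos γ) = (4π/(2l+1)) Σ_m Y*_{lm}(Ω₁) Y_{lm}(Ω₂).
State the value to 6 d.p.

-0.321446

Addition theorem: P_7(cos γ) = (4π/15) Σ_m Y*_{lm}(Ω₁) Y_{lm}(Ω₂), m = −7…7:
  m=-7: Y*=-0.011207-0.001166i  Y=-0.072876-0.027464i  product +0.000785+0.000393i
  m=-6: Y*=-0.007966-0.058413i  Y=-0.241614+0.034019i  product +0.003912+0.013842i
  m=-5: Y*=+0.172854-0.067988i  Y=-0.339781+0.253070i  product -0.041527+0.066845i
  m=-4: Y*=+0.220531+0.312890i  Y=-0.160156+0.348895i  product -0.144485+0.026831i
  m=-3: Y*=-0.314056+0.359789i  Y=+0.000312+0.004452i  product -0.001700-0.001286i
  m=-2: Y*=-0.184270-0.095564i  Y=-0.192694-0.300480i  product +0.006793+0.073784i
  m=-1: Y*=-0.071447+0.292960i  Y=-0.146526-0.080102i  product +0.033935-0.037203i
  m=+0: Y*=-0.316533-0.000000i  Y=+0.313155+0.000000i  product -0.099124-0.000000i
  m=+1: Y*=+0.071447+0.292960i  Y=+0.146526-0.080102i  product +0.033935+0.037203i
  m=+2: Y*=-0.184270+0.095564i  Y=-0.192694+0.300480i  product +0.006793-0.073784i
  m=+3: Y*=+0.314056+0.359789i  Y=-0.000312+0.004452i  product -0.001700+0.001286i
  m=+4: Y*=+0.220531-0.312890i  Y=-0.160156-0.348895i  product -0.144485-0.026831i
  m=+5: Y*=-0.172854-0.067988i  Y=+0.339781+0.253070i  product -0.041527-0.066845i
  m=+6: Y*=-0.007966+0.058413i  Y=-0.241614-0.034019i  product +0.003912-0.013842i
  m=+7: Y*=+0.011207-0.001166i  Y=+0.072876-0.027464i  product +0.000785-0.000393i
Accumulated sum -0.383698-0.000000i; after 4π/(2l+1) scaling, -0.321446-0.000000i ⇒ P_7 = -0.321446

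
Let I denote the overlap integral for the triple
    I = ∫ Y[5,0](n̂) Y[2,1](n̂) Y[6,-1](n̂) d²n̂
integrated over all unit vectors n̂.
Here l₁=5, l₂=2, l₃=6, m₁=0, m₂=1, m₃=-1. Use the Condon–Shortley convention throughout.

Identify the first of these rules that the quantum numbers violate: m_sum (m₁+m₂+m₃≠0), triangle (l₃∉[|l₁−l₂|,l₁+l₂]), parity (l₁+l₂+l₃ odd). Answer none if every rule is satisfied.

parity

azimuthal sum: 0 + 1 − 1 = 0  ✓
3 ≤ 6 ≤ 7 (triangle on l)  ✓
L = 5 + 2 + 6 = 13 (odd)  ✗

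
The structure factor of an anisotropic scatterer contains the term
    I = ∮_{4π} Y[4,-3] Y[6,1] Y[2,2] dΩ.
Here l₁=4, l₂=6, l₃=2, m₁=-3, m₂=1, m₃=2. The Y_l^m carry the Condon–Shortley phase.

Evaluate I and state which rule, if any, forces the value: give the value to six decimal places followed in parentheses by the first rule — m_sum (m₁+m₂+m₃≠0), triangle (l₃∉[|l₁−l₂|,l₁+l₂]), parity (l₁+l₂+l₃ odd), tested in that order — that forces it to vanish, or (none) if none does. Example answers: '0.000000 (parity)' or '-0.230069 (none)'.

-0.035563 (none)

Rules hold: Σm=0, L=12 even, 2≤2≤10.
N = 9·13·5 = 585
Δ = 8!·0!·4!/13! = 1/6435
Racah Σ t=4..4: t=4:+1/2304 = 1/2304
⇒ 3j(4 6 2; 0 0 0)² = 5/143, sgn +1
Racah Σ t=7..7: t=7:−1/120960 = -1/120960
⇒ 3j(4 6 2; -3 1 2)² = 1/1287, sgn -1
4πI² = N·(3j₀)²·(3jₘ)² = 25/1573
I = -1·√(0.0158932/4π) = -0.03556319
No selection rule forces the value: the integral is nonzero (none).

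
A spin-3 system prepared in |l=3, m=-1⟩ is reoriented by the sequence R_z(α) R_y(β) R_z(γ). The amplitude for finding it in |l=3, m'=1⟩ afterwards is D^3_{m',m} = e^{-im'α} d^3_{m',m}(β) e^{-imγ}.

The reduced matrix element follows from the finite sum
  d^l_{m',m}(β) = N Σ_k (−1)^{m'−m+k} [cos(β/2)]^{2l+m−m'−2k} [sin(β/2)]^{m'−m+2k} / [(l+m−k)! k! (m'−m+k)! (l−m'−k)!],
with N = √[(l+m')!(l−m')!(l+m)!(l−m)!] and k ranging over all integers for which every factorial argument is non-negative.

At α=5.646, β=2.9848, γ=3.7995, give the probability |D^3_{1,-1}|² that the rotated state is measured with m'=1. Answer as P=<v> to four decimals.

P=0.8714

Split into d^3_{1,-1}(β=2.9848) × two z-phases.
c=cos(2.984800/2)=0.078316, s=sin(2.984800/2)=0.996929; N=√[24·2·2·24]=48.000000
k∈{0,1,2} keeps every argument non-negative
  k=0: (−1)^2·48.0000/(8)·0.0783^4·0.9969^2 = +0.000224
  k=1: (−1)^3·48.0000/(6)·0.0783^2·0.9969^4 = -0.048467
  k=2: (−1)^4·48.0000/(48)·0.0783^0·0.9969^6 = +0.981712
d^3_{1,-1}(2.9848) = +0.000224 -0.048467 +0.981712 = +0.933470
|D^3_{1,-1}|² = |d^3_{1,-1}(β)|² = (+0.933470)² = 0.871365 (the z-rotation phases have unit modulus)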